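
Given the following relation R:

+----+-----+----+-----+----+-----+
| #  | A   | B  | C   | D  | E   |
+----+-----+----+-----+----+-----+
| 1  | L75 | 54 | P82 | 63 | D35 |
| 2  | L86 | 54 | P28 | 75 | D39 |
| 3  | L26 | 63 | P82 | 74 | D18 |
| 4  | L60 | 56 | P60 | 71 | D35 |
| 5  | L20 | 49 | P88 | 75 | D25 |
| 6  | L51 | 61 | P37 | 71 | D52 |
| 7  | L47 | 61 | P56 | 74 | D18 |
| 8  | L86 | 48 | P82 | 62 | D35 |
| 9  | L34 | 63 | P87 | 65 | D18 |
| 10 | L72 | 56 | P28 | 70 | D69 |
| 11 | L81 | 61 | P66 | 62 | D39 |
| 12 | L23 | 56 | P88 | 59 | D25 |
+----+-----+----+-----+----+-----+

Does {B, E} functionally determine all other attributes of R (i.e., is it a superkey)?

No

Rows 3 and 9 have the same {B, E} value (B=63, E=D18) but are distinct tuples, so {B, E} does not determine every attribute — not a superkey.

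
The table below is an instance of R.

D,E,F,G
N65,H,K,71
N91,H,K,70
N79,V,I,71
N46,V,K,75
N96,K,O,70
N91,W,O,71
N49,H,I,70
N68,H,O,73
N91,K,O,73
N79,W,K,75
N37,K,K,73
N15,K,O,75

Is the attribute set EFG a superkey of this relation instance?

Yes

All 12 rows have distinct EFG values, so EFG → (all attributes) holds and EFG is a superkey.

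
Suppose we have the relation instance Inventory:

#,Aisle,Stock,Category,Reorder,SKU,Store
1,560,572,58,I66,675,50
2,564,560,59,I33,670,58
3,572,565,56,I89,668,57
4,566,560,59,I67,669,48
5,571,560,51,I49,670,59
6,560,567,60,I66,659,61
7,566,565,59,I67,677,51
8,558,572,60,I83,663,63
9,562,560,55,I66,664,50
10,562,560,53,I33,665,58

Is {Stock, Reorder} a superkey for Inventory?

No

Rows 2 and 10 have the same {Stock, Reorder} value (Stock=560, Reorder=I33) but are distinct tuples, so {Stock, Reorder} does not determine every attribute — not a superkey.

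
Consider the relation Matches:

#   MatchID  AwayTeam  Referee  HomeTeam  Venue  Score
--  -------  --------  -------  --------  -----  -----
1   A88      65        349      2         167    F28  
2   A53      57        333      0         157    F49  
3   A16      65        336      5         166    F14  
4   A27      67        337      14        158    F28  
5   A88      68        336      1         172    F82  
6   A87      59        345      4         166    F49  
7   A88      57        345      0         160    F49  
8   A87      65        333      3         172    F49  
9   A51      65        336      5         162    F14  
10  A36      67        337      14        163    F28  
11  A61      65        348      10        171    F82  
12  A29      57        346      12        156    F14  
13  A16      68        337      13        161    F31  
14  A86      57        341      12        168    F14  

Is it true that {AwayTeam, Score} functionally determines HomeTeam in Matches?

(AwayTeam=65, Score=F28): row 1 → HomeTeam = 2 ✓
(AwayTeam=57, Score=F49): rows 2, 7 → HomeTeam = 0, 0 ✓
(AwayTeam=65, Score=F14): rows 3, 9 → HomeTeam = 5, 5 ✓
(AwayTeam=67, Score=F28): rows 4, 10 → HomeTeam = 14, 14 ✓
(AwayTeam=68, Score=F82): row 5 → HomeTeam = 1 ✓
(AwayTeam=59, Score=F49): row 6 → HomeTeam = 4 ✓
(AwayTeam=65, Score=F49): row 8 → HomeTeam = 3 ✓
(AwayTeam=65, Score=F82): row 11 → HomeTeam = 10 ✓
(AwayTeam=57, Score=F14): rows 12, 14 → HomeTeam = 12, 12 ✓
(AwayTeam=68, Score=F31): row 13 → HomeTeam = 13 ✓
Every {AwayTeam, Score} value is associated with a single HomeTeam value, so {AwayTeam, Score} -> HomeTeam holds.

Yes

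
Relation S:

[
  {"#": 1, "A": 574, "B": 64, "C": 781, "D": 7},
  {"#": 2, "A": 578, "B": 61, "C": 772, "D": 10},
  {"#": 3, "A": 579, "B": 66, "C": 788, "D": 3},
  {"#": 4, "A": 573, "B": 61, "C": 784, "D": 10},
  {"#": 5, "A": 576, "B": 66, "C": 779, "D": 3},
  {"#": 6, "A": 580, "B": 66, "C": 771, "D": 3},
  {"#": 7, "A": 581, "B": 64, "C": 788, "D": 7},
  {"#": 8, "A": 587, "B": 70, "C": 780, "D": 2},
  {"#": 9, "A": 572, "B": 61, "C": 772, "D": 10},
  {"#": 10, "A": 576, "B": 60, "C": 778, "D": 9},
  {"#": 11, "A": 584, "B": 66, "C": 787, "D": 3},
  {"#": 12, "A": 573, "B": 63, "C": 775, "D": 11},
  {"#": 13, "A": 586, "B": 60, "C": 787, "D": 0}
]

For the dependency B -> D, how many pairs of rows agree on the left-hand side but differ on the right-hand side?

1

B=64: all 2 rows agree on D — 0 pairs.
B=61: all 3 rows agree on D — 0 pairs.
B=66: all 4 rows agree on D — 0 pairs.
B=60: violating pairs (10,13) — 1 pair.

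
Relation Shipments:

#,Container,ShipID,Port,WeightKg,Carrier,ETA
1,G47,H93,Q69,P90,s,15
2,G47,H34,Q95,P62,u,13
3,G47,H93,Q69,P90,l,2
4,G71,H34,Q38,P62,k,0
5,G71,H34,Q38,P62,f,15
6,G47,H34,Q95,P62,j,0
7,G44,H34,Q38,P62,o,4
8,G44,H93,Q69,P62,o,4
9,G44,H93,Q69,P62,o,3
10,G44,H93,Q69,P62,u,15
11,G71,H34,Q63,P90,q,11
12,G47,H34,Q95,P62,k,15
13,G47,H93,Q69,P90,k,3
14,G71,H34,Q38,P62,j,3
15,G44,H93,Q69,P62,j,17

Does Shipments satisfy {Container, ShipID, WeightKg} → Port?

Yes

(Container=G47, ShipID=H93, WeightKg=P90): rows 1, 3, 13 → Port = Q69, Q69, Q69 ✓
(Container=G47, ShipID=H34, WeightKg=P62): rows 2, 6, 12 → Port = Q95, Q95, Q95 ✓
(Container=G71, ShipID=H34, WeightKg=P62): rows 4, 5, 14 → Port = Q38, Q38, Q38 ✓
(Container=G44, ShipID=H34, WeightKg=P62): row 7 → Port = Q38 ✓
(Container=G44, ShipID=H93, WeightKg=P62): rows 8, 9, 10, 15 → Port = Q69, Q69, Q69, Q69 ✓
(Container=G71, ShipID=H34, WeightKg=P90): row 11 → Port = Q63 ✓
Every {Container, ShipID, WeightKg} value is associated with a single Port value, so {Container, ShipID, WeightKg} → Port holds.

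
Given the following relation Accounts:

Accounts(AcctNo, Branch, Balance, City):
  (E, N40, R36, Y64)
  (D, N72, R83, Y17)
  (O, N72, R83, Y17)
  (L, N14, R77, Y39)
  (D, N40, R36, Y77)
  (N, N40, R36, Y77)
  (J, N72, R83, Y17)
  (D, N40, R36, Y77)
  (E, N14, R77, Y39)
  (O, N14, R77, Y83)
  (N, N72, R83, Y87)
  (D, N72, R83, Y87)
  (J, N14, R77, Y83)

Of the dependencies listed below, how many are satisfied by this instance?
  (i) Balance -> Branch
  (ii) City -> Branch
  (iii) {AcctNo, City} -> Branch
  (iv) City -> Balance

4

(i) Balance -> Branch: every LHS value maps to a single RHS value — holds.
(ii) City -> Branch: every LHS value maps to a single RHS value — holds.
(iii) {AcctNo, City} -> Branch: every LHS value maps to a single RHS value — holds.
(iv) City -> Balance: every LHS value maps to a single RHS value — holds.
4 of the 4 dependencies hold.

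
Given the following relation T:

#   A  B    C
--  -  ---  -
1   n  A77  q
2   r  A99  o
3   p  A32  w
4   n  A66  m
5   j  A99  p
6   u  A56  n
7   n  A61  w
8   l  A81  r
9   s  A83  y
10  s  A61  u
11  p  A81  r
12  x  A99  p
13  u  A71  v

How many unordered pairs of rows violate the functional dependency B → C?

B=A99: violating pairs (2,5), (2,12) — 2 pairs.
B=A61: violating pairs (7,10) — 1 pair.
B=A81: all 2 rows agree on C — 0 pairs.

3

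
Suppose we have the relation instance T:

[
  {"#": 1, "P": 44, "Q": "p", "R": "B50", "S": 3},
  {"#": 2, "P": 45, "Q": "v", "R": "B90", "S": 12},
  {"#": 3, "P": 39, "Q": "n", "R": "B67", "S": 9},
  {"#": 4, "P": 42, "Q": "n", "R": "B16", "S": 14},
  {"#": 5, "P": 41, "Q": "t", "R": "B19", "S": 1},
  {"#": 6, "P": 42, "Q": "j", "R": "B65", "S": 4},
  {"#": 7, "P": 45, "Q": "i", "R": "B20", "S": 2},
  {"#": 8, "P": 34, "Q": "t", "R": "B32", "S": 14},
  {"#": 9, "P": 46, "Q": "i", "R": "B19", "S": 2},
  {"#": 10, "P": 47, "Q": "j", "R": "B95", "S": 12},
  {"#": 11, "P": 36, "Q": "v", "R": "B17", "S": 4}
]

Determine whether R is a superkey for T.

Rows 5 and 9 have the same R value R=B19 but are distinct tuples, so R does not determine every attribute — not a superkey.

No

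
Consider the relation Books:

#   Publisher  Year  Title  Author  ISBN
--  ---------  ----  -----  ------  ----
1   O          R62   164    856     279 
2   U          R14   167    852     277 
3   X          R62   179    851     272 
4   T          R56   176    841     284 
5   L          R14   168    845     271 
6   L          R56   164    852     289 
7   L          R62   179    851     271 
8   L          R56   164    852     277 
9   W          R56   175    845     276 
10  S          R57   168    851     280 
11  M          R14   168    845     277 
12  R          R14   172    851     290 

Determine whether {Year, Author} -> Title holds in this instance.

Yes

(Year=R62, Author=856): row 1 → Title = 164 ✓
(Year=R14, Author=852): row 2 → Title = 167 ✓
(Year=R62, Author=851): rows 3, 7 → Title = 179, 179 ✓
(Year=R56, Author=841): row 4 → Title = 176 ✓
(Year=R14, Author=845): rows 5, 11 → Title = 168, 168 ✓
(Year=R56, Author=852): rows 6, 8 → Title = 164, 164 ✓
(Year=R56, Author=845): row 9 → Title = 175 ✓
(Year=R57, Author=851): row 10 → Title = 168 ✓
(Year=R14, Author=851): row 12 → Title = 172 ✓
Every {Year, Author} value is associated with a single Title value, so {Year, Author} -> Title holds.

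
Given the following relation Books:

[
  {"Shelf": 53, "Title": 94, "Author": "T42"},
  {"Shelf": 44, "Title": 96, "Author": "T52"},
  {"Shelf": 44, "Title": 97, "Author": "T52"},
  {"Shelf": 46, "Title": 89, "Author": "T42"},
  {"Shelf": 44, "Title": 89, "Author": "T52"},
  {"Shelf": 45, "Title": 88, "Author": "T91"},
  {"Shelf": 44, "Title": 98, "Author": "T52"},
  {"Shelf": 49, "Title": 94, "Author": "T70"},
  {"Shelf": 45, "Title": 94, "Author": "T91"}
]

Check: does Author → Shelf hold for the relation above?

No

Author=T42: 2 rows → Shelf takes values {53, 46} — violation
Author=T52: 4 rows → Shelf = 44, 44, 44, 44 ✓
Author=T91: 2 rows → Shelf = 45, 45 ✓
Author=T70: 1 row → Shelf = 49 ✓
Two rows agree on Author but differ on Shelf, so Author → Shelf does not hold.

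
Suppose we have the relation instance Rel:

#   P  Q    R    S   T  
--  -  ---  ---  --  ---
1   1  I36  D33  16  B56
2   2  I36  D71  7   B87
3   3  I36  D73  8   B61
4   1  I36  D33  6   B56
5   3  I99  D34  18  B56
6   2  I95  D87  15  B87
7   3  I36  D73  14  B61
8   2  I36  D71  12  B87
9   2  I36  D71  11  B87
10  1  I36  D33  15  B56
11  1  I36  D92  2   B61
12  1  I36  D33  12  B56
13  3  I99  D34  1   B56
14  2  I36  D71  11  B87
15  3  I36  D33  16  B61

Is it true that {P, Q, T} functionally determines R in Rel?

No

(P=1, Q=I36, T=B56): rows 1, 4, 10, 12 → R = D33, D33, D33, D33 ✓
(P=2, Q=I36, T=B87): rows 2, 8, 9, 14 → R = D71, D71, D71, D71 ✓
(P=3, Q=I36, T=B61): rows 3, 7, 15 → R takes values {D73, D33} — violation
(P=3, Q=I99, T=B56): rows 5, 13 → R = D34, D34 ✓
(P=2, Q=I95, T=B87): row 6 → R = D87 ✓
(P=1, Q=I36, T=B61): row 11 → R = D92 ✓
Two rows agree on {P, Q, T} but differ on R, so {P, Q, T} → R does not hold.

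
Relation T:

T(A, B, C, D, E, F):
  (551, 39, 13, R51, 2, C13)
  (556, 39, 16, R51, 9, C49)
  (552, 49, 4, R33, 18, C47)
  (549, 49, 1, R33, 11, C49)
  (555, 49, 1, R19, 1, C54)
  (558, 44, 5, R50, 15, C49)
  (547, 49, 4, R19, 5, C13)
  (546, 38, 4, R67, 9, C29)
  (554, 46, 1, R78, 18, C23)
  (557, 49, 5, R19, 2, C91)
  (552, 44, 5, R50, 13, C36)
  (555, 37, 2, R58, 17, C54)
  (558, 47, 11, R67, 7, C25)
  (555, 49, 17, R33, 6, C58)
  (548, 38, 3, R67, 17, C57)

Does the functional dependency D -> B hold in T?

D=R51: 2 rows → B = 39, 39 ✓
D=R33: 3 rows → B = 49, 49, 49 ✓
D=R19: 3 rows → B = 49, 49, 49 ✓
D=R50: 2 rows → B = 44, 44 ✓
D=R67: 3 rows → B takes values {38, 47} — violation
D=R78: 1 row → B = 46 ✓
D=R58: 1 row → B = 37 ✓
Two rows agree on D but differ on B, so D -> B does not hold.

No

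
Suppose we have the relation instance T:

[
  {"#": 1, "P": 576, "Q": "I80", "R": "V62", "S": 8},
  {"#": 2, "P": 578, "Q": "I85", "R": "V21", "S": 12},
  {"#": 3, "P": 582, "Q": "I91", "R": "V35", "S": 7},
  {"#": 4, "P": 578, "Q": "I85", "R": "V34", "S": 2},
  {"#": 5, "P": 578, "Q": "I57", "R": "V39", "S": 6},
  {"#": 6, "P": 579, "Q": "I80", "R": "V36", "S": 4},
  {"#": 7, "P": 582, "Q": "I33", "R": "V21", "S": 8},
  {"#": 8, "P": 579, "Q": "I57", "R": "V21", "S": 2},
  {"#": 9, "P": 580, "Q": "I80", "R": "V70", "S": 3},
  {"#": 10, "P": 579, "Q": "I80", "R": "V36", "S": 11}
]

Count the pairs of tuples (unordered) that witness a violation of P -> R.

6

P=578: violating pairs (2,4), (2,5), (4,5) — 3 pairs.
P=582: violating pairs (3,7) — 1 pair.
P=579: violating pairs (6,8), (8,10) — 2 pairs.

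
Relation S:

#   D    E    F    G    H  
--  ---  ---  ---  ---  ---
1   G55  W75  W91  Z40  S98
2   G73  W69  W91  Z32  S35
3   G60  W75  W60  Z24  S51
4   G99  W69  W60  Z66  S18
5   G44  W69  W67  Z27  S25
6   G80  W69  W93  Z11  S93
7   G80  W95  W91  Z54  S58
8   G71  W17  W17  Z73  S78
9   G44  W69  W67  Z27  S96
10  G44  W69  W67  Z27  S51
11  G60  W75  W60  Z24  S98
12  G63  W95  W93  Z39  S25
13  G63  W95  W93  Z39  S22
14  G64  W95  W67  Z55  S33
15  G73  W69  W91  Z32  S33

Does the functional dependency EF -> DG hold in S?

Yes

(E=W75, F=W91): row 1 → {D,G} = (G55, Z40) ✓
(E=W69, F=W91): rows 2, 15 → {D,G} = (G73, Z32), (G73, Z32) ✓
(E=W75, F=W60): rows 3, 11 → {D,G} = (G60, Z24), (G60, Z24) ✓
(E=W69, F=W60): row 4 → {D,G} = (G99, Z66) ✓
(E=W69, F=W67): rows 5, 9, 10 → {D,G} = (G44, Z27), (G44, Z27), (G44, Z27) ✓
(E=W69, F=W93): row 6 → {D,G} = (G80, Z11) ✓
(E=W95, F=W91): row 7 → {D,G} = (G80, Z54) ✓
(E=W17, F=W17): row 8 → {D,G} = (G71, Z73) ✓
(E=W95, F=W93): rows 12, 13 → {D,G} = (G63, Z39), (G63, Z39) ✓
(E=W95, F=W67): row 14 → {D,G} = (G64, Z55) ✓
Every EF value is associated with a single DG value, so EF -> DG holds.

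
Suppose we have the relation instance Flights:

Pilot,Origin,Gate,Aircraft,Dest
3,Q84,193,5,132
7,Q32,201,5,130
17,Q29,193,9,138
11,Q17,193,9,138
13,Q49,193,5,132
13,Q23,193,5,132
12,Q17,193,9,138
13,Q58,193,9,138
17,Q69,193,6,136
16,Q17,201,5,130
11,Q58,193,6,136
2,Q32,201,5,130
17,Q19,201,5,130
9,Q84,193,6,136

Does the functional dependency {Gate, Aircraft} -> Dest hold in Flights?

(Gate=193, Aircraft=5): 3 rows → Dest = 132, 132, 132 ✓
(Gate=201, Aircraft=5): 4 rows → Dest = 130, 130, 130, 130 ✓
(Gate=193, Aircraft=9): 4 rows → Dest = 138, 138, 138, 138 ✓
(Gate=193, Aircraft=6): 3 rows → Dest = 136, 136, 136 ✓
Every {Gate, Aircraft} value is associated with a single Dest value, so {Gate, Aircraft} -> Dest holds.

Yes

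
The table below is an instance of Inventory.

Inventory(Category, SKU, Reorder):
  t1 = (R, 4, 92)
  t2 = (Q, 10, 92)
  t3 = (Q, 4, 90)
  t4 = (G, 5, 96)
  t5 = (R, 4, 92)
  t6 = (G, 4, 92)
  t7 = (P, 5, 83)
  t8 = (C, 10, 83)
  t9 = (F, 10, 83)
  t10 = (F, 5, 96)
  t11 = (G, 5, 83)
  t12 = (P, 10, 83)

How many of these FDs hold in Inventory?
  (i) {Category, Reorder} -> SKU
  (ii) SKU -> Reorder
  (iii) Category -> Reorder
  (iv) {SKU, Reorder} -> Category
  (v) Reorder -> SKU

0

(i) {Category, Reorder} -> SKU: (Category=P, Reorder=83): rows 7, 12 → SKU takes values {5, 10} — violation — fails.
(ii) SKU -> Reorder: SKU=4: rows 1, 3, 5, 6 → Reorder takes values {92, 90} — violation; SKU=10: rows 2, 8, 9, 12 → Reorder takes values {92, 83} — violation; SKU=5: rows 4, 7, 10, 11 → Reorder takes values {96, 83} — violation — fails.
(iii) Category -> Reorder: Category=Q: rows 2, 3 → Reorder takes values {92, 90} — violation; Category=G: rows 4, 6, 11 → Reorder takes values {96, 92, 83} — violation; Category=F: rows 9, 10 → Reorder takes values {83, 96} — violation — fails.
(iv) {SKU, Reorder} -> Category: (SKU=4, Reorder=92): rows 1, 5, 6 → Category takes values {R, G} — violation; (SKU=5, Reorder=96): rows 4, 10 → Category takes values {G, F} — violation; (SKU=5, Reorder=83): rows 7, 11 → Category takes values {P, G} — violation; (SKU=10, Reorder=83): rows 8, 9, 12 → Category takes values {C, F, P} — violation — fails.
(v) Reorder -> SKU: Reorder=92: rows 1, 2, 5, 6 → SKU takes values {4, 10} — violation; Reorder=83: rows 7, 8, 9, 11, 12 → SKU takes values {5, 10} — violation — fails.
None of the 5 dependencies hold.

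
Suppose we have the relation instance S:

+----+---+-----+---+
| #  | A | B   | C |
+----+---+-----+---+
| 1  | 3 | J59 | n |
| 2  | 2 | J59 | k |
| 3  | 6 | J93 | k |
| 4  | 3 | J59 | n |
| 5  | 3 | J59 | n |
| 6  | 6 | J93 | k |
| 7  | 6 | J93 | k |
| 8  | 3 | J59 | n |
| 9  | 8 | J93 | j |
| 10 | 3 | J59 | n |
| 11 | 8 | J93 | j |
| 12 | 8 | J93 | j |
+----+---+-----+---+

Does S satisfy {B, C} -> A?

Yes

(B=J59, C=n): rows 1, 4, 5, 8, 10 → A = 3, 3, 3, 3, 3 ✓
(B=J59, C=k): row 2 → A = 2 ✓
(B=J93, C=k): rows 3, 6, 7 → A = 6, 6, 6 ✓
(B=J93, C=j): rows 9, 11, 12 → A = 8, 8, 8 ✓
Every {B, C} value is associated with a single A value, so {B, C} -> A holds.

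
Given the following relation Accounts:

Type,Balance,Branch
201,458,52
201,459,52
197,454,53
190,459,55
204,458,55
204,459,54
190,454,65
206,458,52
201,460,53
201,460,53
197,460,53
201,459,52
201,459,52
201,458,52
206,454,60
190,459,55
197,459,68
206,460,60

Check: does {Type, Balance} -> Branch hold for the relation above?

(Type=201, Balance=458): 2 rows → Branch = 52, 52 ✓
(Type=201, Balance=459): 3 rows → Branch = 52, 52, 52 ✓
(Type=197, Balance=454): 1 row → Branch = 53 ✓
(Type=190, Balance=459): 2 rows → Branch = 55, 55 ✓
(Type=204, Balance=458): 1 row → Branch = 55 ✓
(Type=204, Balance=459): 1 row → Branch = 54 ✓
(Type=190, Balance=454): 1 row → Branch = 65 ✓
(Type=206, Balance=458): 1 row → Branch = 52 ✓
(Type=201, Balance=460): 2 rows → Branch = 53, 53 ✓
(Type=197, Balance=460): 1 row → Branch = 53 ✓
(Type=206, Balance=454): 1 row → Branch = 60 ✓
(Type=197, Balance=459): 1 row → Branch = 68 ✓
(Type=206, Balance=460): 1 row → Branch = 60 ✓
Every {Type, Balance} value is associated with a single Branch value, so {Type, Balance} -> Branch holds.

Yes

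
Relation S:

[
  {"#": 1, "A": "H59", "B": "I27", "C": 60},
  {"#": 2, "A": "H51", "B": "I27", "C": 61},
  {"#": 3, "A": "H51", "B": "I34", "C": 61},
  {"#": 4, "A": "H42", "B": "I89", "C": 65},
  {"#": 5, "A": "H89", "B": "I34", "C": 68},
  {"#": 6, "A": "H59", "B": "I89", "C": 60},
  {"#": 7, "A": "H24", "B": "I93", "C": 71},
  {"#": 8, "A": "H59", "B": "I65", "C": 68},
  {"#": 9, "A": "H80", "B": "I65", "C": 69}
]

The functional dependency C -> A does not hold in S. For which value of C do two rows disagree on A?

68

C=60: rows 1, 6 → A = H59, H59 ✓
C=61: rows 2, 3 → A = H51, H51 ✓
C=65: row 4 → A = H42 ✓
C=68: rows 5, 8 → A takes values {H89, H59} — violation
C=71: row 7 → A = H24 ✓
C=69: row 9 → A = H80 ✓
The only C value with inconsistent A is C=68.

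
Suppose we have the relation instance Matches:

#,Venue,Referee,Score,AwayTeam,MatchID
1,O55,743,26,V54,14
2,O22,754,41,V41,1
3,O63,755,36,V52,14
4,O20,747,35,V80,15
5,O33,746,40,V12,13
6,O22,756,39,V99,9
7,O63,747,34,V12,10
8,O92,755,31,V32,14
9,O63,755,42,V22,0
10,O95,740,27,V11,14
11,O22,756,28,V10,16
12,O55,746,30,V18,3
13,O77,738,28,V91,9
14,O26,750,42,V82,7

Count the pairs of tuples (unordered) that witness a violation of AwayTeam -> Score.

AwayTeam=V12: violating pairs (5,7) — 1 pair.

1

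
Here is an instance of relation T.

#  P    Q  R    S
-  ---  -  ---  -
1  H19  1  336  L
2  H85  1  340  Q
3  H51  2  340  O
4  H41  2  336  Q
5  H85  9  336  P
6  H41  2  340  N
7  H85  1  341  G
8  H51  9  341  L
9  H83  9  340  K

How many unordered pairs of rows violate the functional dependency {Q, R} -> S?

1

(Q=2, R=340): violating pairs (3,6) — 1 pair.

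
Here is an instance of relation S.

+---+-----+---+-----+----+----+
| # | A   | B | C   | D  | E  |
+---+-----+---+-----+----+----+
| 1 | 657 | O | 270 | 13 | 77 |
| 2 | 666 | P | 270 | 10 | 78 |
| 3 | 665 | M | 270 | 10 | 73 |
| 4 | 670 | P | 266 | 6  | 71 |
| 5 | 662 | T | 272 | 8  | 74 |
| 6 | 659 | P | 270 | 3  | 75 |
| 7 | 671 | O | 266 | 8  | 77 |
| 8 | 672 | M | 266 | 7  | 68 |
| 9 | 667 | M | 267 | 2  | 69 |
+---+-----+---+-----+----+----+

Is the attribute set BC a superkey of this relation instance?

No

Rows 2 and 6 have the same BC value (B=P, C=270) but are distinct tuples, so BC does not determine every attribute — not a superkey.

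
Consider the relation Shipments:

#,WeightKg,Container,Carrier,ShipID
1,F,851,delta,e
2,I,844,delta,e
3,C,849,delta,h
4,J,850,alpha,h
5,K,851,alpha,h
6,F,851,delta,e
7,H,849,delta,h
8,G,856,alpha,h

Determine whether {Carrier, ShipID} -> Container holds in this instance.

(Carrier=delta, ShipID=e): rows 1, 2, 6 → Container takes values {851, 844} — violation
(Carrier=delta, ShipID=h): rows 3, 7 → Container = 849, 849 ✓
(Carrier=alpha, ShipID=h): rows 4, 5, 8 → Container takes values {850, 851, 856} — violation
Two rows agree on {Carrier, ShipID} but differ on Container, so {Carrier, ShipID} -> Container does not hold.

No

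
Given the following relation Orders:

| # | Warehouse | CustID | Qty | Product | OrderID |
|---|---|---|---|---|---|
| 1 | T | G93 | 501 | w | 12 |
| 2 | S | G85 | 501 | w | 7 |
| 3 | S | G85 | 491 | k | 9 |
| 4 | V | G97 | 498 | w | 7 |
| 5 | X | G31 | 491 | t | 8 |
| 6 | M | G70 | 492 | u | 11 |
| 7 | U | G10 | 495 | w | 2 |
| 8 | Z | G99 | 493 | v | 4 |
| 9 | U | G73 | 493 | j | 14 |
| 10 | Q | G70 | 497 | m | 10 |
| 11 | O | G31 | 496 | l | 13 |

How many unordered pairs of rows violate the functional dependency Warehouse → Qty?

Warehouse=S: violating pairs (2,3) — 1 pair.
Warehouse=U: violating pairs (7,9) — 1 pair.

2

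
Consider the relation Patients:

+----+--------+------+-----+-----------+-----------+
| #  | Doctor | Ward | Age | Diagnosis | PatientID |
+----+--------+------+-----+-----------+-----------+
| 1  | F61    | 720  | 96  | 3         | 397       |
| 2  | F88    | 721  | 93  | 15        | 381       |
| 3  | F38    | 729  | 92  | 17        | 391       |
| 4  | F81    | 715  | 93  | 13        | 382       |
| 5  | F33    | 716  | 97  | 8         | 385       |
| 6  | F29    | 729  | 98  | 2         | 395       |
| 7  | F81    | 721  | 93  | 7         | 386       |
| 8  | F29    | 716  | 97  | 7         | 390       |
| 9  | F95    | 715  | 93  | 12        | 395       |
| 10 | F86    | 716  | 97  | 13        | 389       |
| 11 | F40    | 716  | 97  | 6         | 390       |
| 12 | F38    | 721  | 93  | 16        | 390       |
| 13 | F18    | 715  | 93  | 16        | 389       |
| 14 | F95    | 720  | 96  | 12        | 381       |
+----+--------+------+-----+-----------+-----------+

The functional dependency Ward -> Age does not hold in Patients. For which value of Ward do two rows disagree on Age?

729

Ward=720: rows 1, 14 → Age = 96, 96 ✓
Ward=721: rows 2, 7, 12 → Age = 93, 93, 93 ✓
Ward=729: rows 3, 6 → Age takes values {92, 98} — violation
Ward=715: rows 4, 9, 13 → Age = 93, 93, 93 ✓
Ward=716: rows 5, 8, 10, 11 → Age = 97, 97, 97, 97 ✓
The only Ward value with inconsistent Age is Ward=729.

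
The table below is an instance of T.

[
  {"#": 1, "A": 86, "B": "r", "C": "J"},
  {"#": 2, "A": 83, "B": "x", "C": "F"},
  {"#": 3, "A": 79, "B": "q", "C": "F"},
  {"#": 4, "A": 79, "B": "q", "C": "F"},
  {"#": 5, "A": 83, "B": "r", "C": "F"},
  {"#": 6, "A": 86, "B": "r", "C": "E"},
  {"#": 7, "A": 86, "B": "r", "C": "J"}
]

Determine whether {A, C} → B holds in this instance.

No

(A=86, C=J): rows 1, 7 → B = r, r ✓
(A=83, C=F): rows 2, 5 → B takes values {x, r} — violation
(A=79, C=F): rows 3, 4 → B = q, q ✓
(A=86, C=E): row 6 → B = r ✓
Two rows agree on {A, C} but differ on B, so {A, C} → B does not hold.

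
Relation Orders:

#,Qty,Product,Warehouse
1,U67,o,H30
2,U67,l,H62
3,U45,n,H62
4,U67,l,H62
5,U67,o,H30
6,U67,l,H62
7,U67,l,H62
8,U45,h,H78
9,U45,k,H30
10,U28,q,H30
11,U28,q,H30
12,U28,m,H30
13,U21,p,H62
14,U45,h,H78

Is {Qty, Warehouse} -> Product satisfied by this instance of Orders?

(Qty=U67, Warehouse=H30): rows 1, 5 → Product = o, o ✓
(Qty=U67, Warehouse=H62): rows 2, 4, 6, 7 → Product = l, l, l, l ✓
(Qty=U45, Warehouse=H62): row 3 → Product = n ✓
(Qty=U45, Warehouse=H78): rows 8, 14 → Product = h, h ✓
(Qty=U45, Warehouse=H30): row 9 → Product = k ✓
(Qty=U28, Warehouse=H30): rows 10, 11, 12 → Product takes values {q, m} — violation
(Qty=U21, Warehouse=H62): row 13 → Product = p ✓
Two rows agree on {Qty, Warehouse} but differ on Product, so {Qty, Warehouse} -> Product does not hold.

No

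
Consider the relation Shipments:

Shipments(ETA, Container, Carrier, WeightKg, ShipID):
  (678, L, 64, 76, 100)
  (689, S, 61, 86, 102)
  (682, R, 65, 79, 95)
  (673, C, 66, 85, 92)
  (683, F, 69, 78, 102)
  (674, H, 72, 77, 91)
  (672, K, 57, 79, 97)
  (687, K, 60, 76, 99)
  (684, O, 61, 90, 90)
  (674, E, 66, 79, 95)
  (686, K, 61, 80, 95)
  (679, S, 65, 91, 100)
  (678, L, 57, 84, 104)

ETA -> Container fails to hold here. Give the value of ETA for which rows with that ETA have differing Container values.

ETA=678: 2 rows → Container = L, L ✓
ETA=689: 1 row → Container = S ✓
ETA=682: 1 row → Container = R ✓
ETA=673: 1 row → Container = C ✓
ETA=683: 1 row → Container = F ✓
ETA=674: 2 rows → Container takes values {H, E} — violation
ETA=672: 1 row → Container = K ✓
ETA=687: 1 row → Container = K ✓
ETA=684: 1 row → Container = O ✓
ETA=686: 1 row → Container = K ✓
ETA=679: 1 row → Container = S ✓
The only ETA value with inconsistent Container is ETA=674.

674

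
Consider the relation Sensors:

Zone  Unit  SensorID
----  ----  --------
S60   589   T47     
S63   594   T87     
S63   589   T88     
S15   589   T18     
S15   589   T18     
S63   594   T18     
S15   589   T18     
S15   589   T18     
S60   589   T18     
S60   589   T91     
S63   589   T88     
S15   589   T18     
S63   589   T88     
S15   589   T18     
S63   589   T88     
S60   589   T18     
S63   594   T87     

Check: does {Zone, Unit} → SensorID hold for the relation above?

(Zone=S60, Unit=589): 4 rows → SensorID takes values {T47, T18, T91} — violation
(Zone=S63, Unit=594): 3 rows → SensorID takes values {T87, T18} — violation
(Zone=S63, Unit=589): 4 rows → SensorID = T88, T88, T88, T88 ✓
(Zone=S15, Unit=589): 6 rows → SensorID = T18, T18, T18, T18, T18, T18 ✓
Two rows agree on {Zone, Unit} but differ on SensorID, so {Zone, Unit} → SensorID does not hold.

No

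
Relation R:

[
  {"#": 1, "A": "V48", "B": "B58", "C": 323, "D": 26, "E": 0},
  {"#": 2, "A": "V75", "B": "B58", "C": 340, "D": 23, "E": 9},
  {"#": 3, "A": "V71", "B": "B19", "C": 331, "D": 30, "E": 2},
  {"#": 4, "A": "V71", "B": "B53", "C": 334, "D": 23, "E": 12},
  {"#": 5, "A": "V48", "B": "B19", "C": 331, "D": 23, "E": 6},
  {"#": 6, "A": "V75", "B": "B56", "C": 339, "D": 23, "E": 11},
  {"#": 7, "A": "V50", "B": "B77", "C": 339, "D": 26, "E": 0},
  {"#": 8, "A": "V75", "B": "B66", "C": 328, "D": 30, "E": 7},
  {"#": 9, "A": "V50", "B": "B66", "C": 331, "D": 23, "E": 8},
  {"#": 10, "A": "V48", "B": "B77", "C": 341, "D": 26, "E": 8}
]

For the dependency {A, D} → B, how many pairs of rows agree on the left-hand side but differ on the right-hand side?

(A=V48, D=26): violating pairs (1,10) — 1 pair.
(A=V75, D=23): violating pairs (2,6) — 1 pair.

2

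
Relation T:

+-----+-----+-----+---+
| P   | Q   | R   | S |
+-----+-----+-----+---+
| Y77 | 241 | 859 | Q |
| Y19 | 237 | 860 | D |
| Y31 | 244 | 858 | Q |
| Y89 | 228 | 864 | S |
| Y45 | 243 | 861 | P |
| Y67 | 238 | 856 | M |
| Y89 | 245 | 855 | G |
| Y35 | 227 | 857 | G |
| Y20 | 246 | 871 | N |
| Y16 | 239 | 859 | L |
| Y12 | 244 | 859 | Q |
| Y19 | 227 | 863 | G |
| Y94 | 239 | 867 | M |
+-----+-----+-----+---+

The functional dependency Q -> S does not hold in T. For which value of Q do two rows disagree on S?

239

Q=241: 1 row → S = Q ✓
Q=237: 1 row → S = D ✓
Q=244: 2 rows → S = Q, Q ✓
Q=228: 1 row → S = S ✓
Q=243: 1 row → S = P ✓
Q=238: 1 row → S = M ✓
Q=245: 1 row → S = G ✓
Q=227: 2 rows → S = G, G ✓
Q=246: 1 row → S = N ✓
Q=239: 2 rows → S takes values {L, M} — violation
The only Q value with inconsistent S is Q=239.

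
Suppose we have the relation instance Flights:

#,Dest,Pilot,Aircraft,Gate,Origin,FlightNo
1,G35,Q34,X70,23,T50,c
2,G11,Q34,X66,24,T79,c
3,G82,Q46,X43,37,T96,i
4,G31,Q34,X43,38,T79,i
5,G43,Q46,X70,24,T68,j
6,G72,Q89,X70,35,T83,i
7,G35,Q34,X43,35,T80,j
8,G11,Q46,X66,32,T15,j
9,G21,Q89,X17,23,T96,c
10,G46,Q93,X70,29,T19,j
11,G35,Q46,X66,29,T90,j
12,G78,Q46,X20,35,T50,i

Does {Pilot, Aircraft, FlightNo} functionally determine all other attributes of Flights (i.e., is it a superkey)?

Rows 8 and 11 have the same {Pilot, Aircraft, FlightNo} value (Pilot=Q46, Aircraft=X66, FlightNo=j) but are distinct tuples, so {Pilot, Aircraft, FlightNo} does not determine every attribute — not a superkey.

No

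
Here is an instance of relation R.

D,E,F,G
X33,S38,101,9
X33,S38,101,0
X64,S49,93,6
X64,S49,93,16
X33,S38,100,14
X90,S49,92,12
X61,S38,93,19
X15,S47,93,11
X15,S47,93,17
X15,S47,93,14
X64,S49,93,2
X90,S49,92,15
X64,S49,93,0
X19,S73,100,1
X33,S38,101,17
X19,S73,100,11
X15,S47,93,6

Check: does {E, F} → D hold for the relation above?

Yes

(E=S38, F=101): 3 rows → D = X33, X33, X33 ✓
(E=S49, F=93): 4 rows → D = X64, X64, X64, X64 ✓
(E=S38, F=100): 1 row → D = X33 ✓
(E=S49, F=92): 2 rows → D = X90, X90 ✓
(E=S38, F=93): 1 row → D = X61 ✓
(E=S47, F=93): 4 rows → D = X15, X15, X15, X15 ✓
(E=S73, F=100): 2 rows → D = X19, X19 ✓
Every {E, F} value is associated with a single D value, so {E, F} → D holds.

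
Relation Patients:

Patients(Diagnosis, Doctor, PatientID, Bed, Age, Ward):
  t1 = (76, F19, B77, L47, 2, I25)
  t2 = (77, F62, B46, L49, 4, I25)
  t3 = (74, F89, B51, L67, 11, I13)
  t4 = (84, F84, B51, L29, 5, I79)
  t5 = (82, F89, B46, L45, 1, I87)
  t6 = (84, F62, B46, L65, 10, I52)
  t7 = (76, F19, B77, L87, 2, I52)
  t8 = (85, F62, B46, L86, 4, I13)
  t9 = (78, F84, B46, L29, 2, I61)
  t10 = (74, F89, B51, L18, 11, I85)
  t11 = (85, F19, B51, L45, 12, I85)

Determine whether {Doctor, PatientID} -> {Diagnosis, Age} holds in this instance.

(Doctor=F19, PatientID=B77): rows 1, 7 → {Diagnosis,Age} = (76, 2), (76, 2) ✓
(Doctor=F62, PatientID=B46): rows 2, 6, 8 → {Diagnosis,Age} takes values {(77, 4), (84, 10), (85, 4)} — violation
(Doctor=F89, PatientID=B51): rows 3, 10 → {Diagnosis,Age} = (74, 11), (74, 11) ✓
(Doctor=F84, PatientID=B51): row 4 → {Diagnosis,Age} = (84, 5) ✓
(Doctor=F89, PatientID=B46): row 5 → {Diagnosis,Age} = (82, 1) ✓
(Doctor=F84, PatientID=B46): row 9 → {Diagnosis,Age} = (78, 2) ✓
(Doctor=F19, PatientID=B51): row 11 → {Diagnosis,Age} = (85, 12) ✓
Two rows agree on {Doctor, PatientID} but differ on {Diagnosis, Age}, so {Doctor, PatientID} -> {Diagnosis, Age} does not hold.

No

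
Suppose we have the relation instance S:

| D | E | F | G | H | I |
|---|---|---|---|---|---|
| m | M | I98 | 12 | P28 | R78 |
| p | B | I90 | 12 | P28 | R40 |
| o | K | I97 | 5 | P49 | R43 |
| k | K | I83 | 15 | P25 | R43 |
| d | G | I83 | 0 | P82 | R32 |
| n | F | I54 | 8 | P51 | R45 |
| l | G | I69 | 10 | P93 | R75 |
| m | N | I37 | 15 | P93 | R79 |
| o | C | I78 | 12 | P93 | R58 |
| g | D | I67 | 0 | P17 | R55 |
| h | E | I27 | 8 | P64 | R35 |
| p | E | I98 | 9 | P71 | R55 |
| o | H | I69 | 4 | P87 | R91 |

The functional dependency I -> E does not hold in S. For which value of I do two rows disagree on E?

R55

I=R78: 1 row → E = M ✓
I=R40: 1 row → E = B ✓
I=R43: 2 rows → E = K, K ✓
I=R32: 1 row → E = G ✓
I=R45: 1 row → E = F ✓
I=R75: 1 row → E = G ✓
I=R79: 1 row → E = N ✓
I=R58: 1 row → E = C ✓
I=R55: 2 rows → E takes values {D, E} — violation
I=R35: 1 row → E = E ✓
I=R91: 1 row → E = H ✓
The only I value with inconsistent E is I=R55.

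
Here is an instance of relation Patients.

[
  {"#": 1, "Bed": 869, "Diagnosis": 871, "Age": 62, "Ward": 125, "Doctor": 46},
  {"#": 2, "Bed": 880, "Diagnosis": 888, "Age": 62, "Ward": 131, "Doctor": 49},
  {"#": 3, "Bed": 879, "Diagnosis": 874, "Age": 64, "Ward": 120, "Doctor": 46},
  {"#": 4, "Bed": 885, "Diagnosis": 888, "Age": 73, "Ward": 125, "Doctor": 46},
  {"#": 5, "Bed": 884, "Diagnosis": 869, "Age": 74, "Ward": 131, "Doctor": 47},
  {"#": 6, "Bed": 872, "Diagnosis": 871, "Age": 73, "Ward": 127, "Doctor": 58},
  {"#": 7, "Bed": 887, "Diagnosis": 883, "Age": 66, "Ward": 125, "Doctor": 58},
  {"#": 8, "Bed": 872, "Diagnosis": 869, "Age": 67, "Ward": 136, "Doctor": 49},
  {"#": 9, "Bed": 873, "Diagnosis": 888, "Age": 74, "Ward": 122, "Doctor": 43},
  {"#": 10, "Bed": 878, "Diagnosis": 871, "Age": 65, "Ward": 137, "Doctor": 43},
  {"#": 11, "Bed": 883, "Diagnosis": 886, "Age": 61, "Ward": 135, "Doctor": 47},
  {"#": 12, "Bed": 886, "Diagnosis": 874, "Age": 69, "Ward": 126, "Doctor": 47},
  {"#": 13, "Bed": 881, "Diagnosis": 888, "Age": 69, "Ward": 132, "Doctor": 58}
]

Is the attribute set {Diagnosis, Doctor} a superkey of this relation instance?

All 13 rows have distinct {Diagnosis, Doctor} values, so {Diagnosis, Doctor} → (all attributes) holds and {Diagnosis, Doctor} is a superkey.

Yes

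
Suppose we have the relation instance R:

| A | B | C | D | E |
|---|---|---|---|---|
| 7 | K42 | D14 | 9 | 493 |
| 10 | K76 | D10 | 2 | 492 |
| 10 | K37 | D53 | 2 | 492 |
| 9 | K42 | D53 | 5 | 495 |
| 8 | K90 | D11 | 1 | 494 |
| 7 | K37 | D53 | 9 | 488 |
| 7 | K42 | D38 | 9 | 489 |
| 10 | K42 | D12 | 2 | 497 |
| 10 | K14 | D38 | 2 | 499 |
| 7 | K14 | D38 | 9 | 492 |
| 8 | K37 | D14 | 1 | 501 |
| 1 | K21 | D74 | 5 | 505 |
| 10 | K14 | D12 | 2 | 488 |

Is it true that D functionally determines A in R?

D=9: 4 rows → A = 7, 7, 7, 7 ✓
D=2: 5 rows → A = 10, 10, 10, 10, 10 ✓
D=5: 2 rows → A takes values {9, 1} — violation
D=1: 2 rows → A = 8, 8 ✓
Two rows agree on D but differ on A, so D → A does not hold.

No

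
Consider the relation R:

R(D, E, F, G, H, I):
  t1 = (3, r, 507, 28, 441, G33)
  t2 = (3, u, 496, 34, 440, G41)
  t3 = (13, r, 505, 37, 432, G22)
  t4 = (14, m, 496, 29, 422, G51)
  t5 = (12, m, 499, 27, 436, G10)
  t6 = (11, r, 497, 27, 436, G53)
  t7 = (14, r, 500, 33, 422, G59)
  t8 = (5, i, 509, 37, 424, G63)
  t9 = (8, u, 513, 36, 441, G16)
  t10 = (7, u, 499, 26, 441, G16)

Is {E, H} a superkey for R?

No

Rows 9 and 10 have the same {E, H} value (E=u, H=441) but are distinct tuples, so {E, H} does not determine every attribute — not a superkey.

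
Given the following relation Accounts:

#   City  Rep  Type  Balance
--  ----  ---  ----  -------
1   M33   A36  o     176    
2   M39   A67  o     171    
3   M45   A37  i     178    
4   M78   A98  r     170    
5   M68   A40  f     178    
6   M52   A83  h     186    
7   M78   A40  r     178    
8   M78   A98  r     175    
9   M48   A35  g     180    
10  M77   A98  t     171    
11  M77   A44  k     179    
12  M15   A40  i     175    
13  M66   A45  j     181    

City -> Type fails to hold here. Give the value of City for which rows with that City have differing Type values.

M77

City=M33: row 1 → Type = o ✓
City=M39: row 2 → Type = o ✓
City=M45: row 3 → Type = i ✓
City=M78: rows 4, 7, 8 → Type = r, r, r ✓
City=M68: row 5 → Type = f ✓
City=M52: row 6 → Type = h ✓
City=M48: row 9 → Type = g ✓
City=M77: rows 10, 11 → Type takes values {t, k} — violation
City=M15: row 12 → Type = i ✓
City=M66: row 13 → Type = j ✓
The only City value with inconsistent Type is City=M77.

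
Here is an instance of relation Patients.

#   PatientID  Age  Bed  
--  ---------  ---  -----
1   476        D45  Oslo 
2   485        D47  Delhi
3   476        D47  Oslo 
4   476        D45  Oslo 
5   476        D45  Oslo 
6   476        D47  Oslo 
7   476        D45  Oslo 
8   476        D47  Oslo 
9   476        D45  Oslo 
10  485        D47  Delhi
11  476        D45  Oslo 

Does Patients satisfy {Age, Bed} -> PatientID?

(Age=D45, Bed=Oslo): rows 1, 4, 5, 7, 9, 11 → PatientID = 476, 476, 476, 476, 476, 476 ✓
(Age=D47, Bed=Delhi): rows 2, 10 → PatientID = 485, 485 ✓
(Age=D47, Bed=Oslo): rows 3, 6, 8 → PatientID = 476, 476, 476 ✓
Every {Age, Bed} value is associated with a single PatientID value, so {Age, Bed} -> PatientID holds.

Yes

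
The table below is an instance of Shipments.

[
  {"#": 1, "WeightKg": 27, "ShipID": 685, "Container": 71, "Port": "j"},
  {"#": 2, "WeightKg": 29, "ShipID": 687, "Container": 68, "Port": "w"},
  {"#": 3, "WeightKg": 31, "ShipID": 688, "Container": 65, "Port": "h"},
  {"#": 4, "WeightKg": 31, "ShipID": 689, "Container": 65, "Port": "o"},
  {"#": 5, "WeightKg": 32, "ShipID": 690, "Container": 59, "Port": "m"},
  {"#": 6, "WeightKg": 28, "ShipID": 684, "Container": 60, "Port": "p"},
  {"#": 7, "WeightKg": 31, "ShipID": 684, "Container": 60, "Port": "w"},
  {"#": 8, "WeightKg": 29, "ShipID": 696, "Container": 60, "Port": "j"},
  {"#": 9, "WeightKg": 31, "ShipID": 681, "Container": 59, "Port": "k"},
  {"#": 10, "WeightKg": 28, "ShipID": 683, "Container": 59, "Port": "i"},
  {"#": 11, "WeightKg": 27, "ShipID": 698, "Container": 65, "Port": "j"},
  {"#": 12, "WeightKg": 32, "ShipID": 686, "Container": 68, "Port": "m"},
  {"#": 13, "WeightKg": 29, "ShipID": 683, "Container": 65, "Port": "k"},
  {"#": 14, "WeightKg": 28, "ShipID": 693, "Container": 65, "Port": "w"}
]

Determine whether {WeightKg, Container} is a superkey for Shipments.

No

Rows 3 and 4 have the same {WeightKg, Container} value (WeightKg=31, Container=65) but are distinct tuples, so {WeightKg, Container} does not determine every attribute — not a superkey.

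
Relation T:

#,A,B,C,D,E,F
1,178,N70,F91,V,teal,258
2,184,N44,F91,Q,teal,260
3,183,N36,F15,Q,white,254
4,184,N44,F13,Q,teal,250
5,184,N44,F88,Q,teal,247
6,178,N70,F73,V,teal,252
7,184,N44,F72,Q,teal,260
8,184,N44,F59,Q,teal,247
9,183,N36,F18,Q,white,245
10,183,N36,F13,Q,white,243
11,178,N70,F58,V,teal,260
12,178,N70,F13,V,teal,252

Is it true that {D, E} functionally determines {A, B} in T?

(D=V, E=teal): rows 1, 6, 11, 12 → {A,B} = (178, N70), (178, N70), (178, N70), (178, N70) ✓
(D=Q, E=teal): rows 2, 4, 5, 7, 8 → {A,B} = (184, N44), (184, N44), (184, N44), (184, N44), (184, N44) ✓
(D=Q, E=white): rows 3, 9, 10 → {A,B} = (183, N36), (183, N36), (183, N36) ✓
Every {D, E} value is associated with a single {A, B} value, so {D, E} -> {A, B} holds.

Yes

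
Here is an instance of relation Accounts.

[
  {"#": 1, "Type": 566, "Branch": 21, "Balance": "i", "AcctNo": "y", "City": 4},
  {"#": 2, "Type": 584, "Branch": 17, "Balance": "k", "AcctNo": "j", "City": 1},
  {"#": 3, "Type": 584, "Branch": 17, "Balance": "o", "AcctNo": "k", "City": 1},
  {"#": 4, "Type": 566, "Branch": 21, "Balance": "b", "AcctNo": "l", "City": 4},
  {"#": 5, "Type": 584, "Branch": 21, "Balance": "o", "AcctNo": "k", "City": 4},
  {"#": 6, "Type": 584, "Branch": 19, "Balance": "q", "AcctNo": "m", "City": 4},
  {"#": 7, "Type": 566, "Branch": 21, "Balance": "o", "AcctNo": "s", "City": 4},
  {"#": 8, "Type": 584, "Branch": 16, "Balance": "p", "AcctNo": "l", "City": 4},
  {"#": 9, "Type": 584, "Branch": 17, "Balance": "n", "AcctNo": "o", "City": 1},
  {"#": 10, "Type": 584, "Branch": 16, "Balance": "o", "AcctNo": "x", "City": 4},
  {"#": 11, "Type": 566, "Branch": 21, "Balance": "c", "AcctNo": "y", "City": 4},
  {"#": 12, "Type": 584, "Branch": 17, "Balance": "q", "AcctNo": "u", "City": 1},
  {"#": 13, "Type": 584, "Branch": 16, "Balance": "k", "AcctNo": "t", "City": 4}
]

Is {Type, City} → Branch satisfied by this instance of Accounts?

(Type=566, City=4): rows 1, 4, 7, 11 → Branch = 21, 21, 21, 21 ✓
(Type=584, City=1): rows 2, 3, 9, 12 → Branch = 17, 17, 17, 17 ✓
(Type=584, City=4): rows 5, 6, 8, 10, 13 → Branch takes values {21, 19, 16} — violation
Two rows agree on {Type, City} but differ on Branch, so {Type, City} → Branch does not hold.

No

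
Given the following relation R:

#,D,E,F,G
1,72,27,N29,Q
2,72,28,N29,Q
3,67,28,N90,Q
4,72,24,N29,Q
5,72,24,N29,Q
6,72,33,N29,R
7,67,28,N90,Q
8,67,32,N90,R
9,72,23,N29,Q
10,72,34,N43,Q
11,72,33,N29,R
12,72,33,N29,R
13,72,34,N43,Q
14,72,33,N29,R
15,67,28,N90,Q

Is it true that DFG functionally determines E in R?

(D=72, F=N29, G=Q): rows 1, 2, 4, 5, 9 → E takes values {27, 28, 24, 23} — violation
(D=67, F=N90, G=Q): rows 3, 7, 15 → E = 28, 28, 28 ✓
(D=72, F=N29, G=R): rows 6, 11, 12, 14 → E = 33, 33, 33, 33 ✓
(D=67, F=N90, G=R): row 8 → E = 32 ✓
(D=72, F=N43, G=Q): rows 10, 13 → E = 34, 34 ✓
Two rows agree on DFG but differ on E, so DFG -> E does not hold.

No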